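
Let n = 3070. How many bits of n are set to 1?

10

3070 = 101111111110
Count the 1s: 1 + 1 + 1 + 1 + 1 + 1 + 1 + 1 + 1 + 1 = 10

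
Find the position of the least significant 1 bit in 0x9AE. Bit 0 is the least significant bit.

0x9AE = 100110101110
Trailing zeros: 1, so the lowest set bit is bit 1 (value 2).

1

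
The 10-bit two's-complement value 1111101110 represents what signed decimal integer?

pattern = 1111101110 (MSB is 1 ⇒ negative)
Invert: 0000010001, add 1 → 0000010010 = 18, so the value is -18.
(Equivalently: 1006 - 2^10 = 1006 - 1024 = -18.)

-18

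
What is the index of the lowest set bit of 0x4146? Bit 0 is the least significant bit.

0x4146 = 100000101000110
Trailing zeros: 1, so the lowest set bit is bit 1 (value 2).

1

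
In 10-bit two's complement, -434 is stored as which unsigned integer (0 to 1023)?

590

434 in 10 bits: 0110110010
Invert: 1001001101
Add 1:  1001001110 = 590
(Check: 2^10 - 434 = 1024 - 434 = 590.)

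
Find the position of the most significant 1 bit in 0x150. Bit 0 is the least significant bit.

0x150 = 101010000
The topmost 1 is at position 8 (since 2^8 = 256 ≤ 336 < 512).

8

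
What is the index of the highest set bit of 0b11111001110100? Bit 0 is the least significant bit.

0b11111001110100 = 11111001110100
The topmost 1 is at position 13 (since 2^13 = 8192 ≤ 15988 < 16384).

13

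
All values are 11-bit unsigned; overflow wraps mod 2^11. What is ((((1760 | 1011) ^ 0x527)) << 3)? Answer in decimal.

1760 = 11011100000
1011 = 01111110011
→ | → 11111110011 = 2035
0x527 = 10100100111
→ ^ → 01011010100 = 724
→ << 3 (mod 2^11) → 11010100000 = 1696

1696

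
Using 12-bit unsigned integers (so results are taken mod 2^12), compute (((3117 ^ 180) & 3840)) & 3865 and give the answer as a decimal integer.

3072

3117 = 110000101101
180 = 000010110100
→ ^ → 110010011001 = 3225
3840 = 111100000000
→ & → 110000000000 = 3072
3865 = 111100011001
→ & → 110000000000 = 3072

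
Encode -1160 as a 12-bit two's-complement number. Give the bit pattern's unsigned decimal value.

2936

1160 in 12 bits: 010010001000
Invert: 101101110111
Add 1:  101101111000 = 2936
(Check: 2^12 - 1160 = 4096 - 1160 = 2936.)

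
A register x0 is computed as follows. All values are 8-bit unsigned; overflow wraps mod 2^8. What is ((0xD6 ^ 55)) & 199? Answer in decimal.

0xD6 = 11010110
55 = 00110111
→ ^ → 11100001 = 225
199 = 11000111
→ & → 11000001 = 193

193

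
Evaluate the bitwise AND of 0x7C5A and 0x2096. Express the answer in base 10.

0x7C5A = 111110001011010
0x2096 = 010000010010110
AND → 010000000010010 = 8210

8210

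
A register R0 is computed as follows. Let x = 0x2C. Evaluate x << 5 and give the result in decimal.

1408

0x2C = 00000101100
shift left by 5 → 10110000000 = 1408
(equivalently, 44 × 2^5 = 44 × 32)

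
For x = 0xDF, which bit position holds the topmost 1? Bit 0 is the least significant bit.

7

0xDF = 11011111
The topmost 1 is at position 7 (since 2^7 = 128 ≤ 223 < 256).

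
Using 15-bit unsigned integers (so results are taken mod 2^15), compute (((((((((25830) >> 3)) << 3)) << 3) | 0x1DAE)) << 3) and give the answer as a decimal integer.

25830 = 110010011100110
→ >> 3 → 000110010011100 = 3228
→ << 3 (mod 2^15) → 110010011100000 = 25824
→ << 3 (mod 2^15) → 010011100000000 = 9984
0x1DAE = 001110110101110
→ | → 011111110101110 = 16302
→ << 3 (mod 2^15) → 111110101110000 = 32112

32112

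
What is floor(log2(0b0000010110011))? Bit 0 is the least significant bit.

7

0b0000010110011 = 10110011
The topmost 1 is at position 7 (since 2^7 = 128 ≤ 179 < 256).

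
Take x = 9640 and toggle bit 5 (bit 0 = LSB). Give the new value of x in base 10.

x = 10010110101000
bit 5 is currently 1; toggle it via x ^ (1 << 5) = x ^ 32
→ 10010110001000 = 9608

9608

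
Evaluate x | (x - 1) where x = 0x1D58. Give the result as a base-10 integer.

7519

x = 1110101011000 = 7512
x - 1 = 1110101010111
OR    = 1110101011111 = 7519
(x | (x - 1) sets all bits below the lowest set bit.)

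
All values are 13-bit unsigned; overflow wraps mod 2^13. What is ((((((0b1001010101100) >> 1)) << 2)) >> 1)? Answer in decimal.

0b1001010101100 = 1001010101100
→ >> 1 → 0100101010110 = 2390
→ << 2 (mod 2^13) → 0010101011000 = 1368
→ >> 1 → 0001010101100 = 684

684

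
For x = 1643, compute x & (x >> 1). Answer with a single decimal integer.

545

x = 11001101011 = 1643
x>>1 = 01100110101
AND  = 01000100001 = 545
(x & (x >> 1) has a 1 wherever x has two consecutive 1 bits.)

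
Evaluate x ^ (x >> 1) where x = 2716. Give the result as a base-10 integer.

4050

x = 101010011100 = 2716
x>>1 = 010101001110
XOR  = 111111010010 = 4050
(x ^ (x >> 1) gives the standard binary-reflected Gray code of x.)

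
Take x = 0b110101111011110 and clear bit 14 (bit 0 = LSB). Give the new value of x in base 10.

11230

x = 110101111011110
bit 14 is currently 1; clear it via x & ~(1 << 14) = x & ~16384
→ 010101111011110 = 11230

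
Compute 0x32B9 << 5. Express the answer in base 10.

415520

0x32B9 = 0000011001010111001
shift left by 5 → 1100101011100100000 = 415520
(equivalently, 12985 × 2^5 = 12985 × 32)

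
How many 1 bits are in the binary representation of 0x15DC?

0x15DC = 1010111011100
Count the 1s: 1 + 1 + 1 + 1 + 1 + 1 + 1 + 1 = 8

8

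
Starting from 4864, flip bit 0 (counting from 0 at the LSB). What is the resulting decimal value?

4865

x = 001001100000000
bit 0 is currently 0; toggle it via x ^ (1 << 0) = x ^ 1
→ 001001100000001 = 4865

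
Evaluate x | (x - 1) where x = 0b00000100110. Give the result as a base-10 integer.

39

x = 100110 = 38
x - 1 = 100101
OR    = 100111 = 39
(x | (x - 1) sets all bits below the lowest set bit.)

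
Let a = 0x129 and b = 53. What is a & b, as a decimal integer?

0x129 = 100101001
53 = 000110101
AND → 000100001 = 33

33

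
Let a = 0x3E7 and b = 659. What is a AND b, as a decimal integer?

0x3E7 = 1111100111
659 = 1010010011
AND → 1010000011 = 643

643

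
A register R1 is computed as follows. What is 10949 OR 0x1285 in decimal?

10949 = 10101011000101
0x1285 = 01001010000101
 OR → 11101011000101 = 15045

15045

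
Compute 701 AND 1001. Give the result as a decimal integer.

701 = 1010111101
1001 = 1111101001
AND → 1010101001 = 681

681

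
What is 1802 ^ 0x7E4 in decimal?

1802 = 11100001010
0x7E4 = 11111100100
XOR → 00011101110 = 238

238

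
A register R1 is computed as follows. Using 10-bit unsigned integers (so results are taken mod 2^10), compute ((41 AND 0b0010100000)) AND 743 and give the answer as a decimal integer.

32

41 = 0000101001
0b0010100000 = 0010100000
→ AND → 0000100000 = 32
743 = 1011100111
→ AND → 0000100000 = 32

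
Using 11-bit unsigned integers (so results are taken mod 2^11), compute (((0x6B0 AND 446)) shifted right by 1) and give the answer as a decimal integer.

0x6B0 = 11010110000
446 = 00110111110
→ AND → 00010110000 = 176
→ shifted right by 1 → 00001011000 = 88

88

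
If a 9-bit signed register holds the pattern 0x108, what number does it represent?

-248

pattern = 100001000 (MSB is 1 ⇒ negative)
Invert: 011110111, add 1 → 011111000 = 248, so the value is -248.
(Equivalently: 264 - 2^9 = 264 - 512 = -248.)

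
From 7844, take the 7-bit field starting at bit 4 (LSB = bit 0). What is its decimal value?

106

v = 01111010100100
Shift right by 4: 0111101010
Mask low 7 bits: 1101010 = 106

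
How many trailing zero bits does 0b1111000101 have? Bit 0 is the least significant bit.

0

0b1111000101 = 1111000101
Trailing zeros: 0, so the lowest set bit is bit 0 (value 1).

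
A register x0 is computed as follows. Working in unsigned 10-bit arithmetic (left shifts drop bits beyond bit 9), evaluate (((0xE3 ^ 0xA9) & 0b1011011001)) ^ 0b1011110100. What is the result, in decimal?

0xE3 = 0011100011
0xA9 = 0010101001
→ ^ → 0001001010 = 74
0b1011011001 = 1011011001
→ & → 0001001000 = 72
0b1011110100 = 1011110100
→ ^ → 1010111100 = 700

700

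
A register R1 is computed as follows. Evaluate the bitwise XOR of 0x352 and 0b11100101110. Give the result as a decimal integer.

1148

0x352 = 01101010010
b = 11100101110
XOR → 10001111100 = 1148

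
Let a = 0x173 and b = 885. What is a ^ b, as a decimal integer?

0x173 = 0101110011
885 = 1101110101
XOR → 1000000110 = 518

518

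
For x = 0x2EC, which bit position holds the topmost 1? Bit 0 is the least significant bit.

0x2EC = 1011101100
The topmost 1 is at position 9 (since 2^9 = 512 ≤ 748 < 1024).

9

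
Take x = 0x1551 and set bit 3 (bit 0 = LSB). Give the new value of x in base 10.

x = 1010101010001
bit 3 is currently 0; set it via x | (1 << 3) = x | 8
→ 1010101011001 = 5465

5465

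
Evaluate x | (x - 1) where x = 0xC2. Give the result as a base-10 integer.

x = 11000010 = 194
x - 1 = 11000001
OR    = 11000011 = 195
(x | (x - 1) sets all bits below the lowest set bit.)

195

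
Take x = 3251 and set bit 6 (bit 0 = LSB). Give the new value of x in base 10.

x = 110010110011
bit 6 is currently 0; set it via x | (1 << 6) = x | 64
→ 110011110011 = 3315

3315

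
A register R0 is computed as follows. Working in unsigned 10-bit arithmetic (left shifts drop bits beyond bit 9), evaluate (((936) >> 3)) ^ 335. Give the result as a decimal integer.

936 = 1110101000
→ >> 3 → 0001110101 = 117
335 = 0101001111
→ ^ → 0100111010 = 314

314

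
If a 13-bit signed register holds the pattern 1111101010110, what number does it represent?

pattern = 1111101010110 (MSB is 1 ⇒ negative)
Invert: 0000010101001, add 1 → 0000010101010 = 170, so the value is -170.
(Equivalently: 8022 - 2^13 = 8022 - 8192 = -170.)

-170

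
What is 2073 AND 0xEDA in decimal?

2073 = 100000011001
0xEDA = 111011011010
AND → 100000011000 = 2072

2072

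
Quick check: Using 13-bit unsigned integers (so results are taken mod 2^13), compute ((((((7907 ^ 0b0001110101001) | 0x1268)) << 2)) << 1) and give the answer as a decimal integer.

6992

7907 = 1111011100011
0b0001110101001 = 0001110101001
→ ^ → 1110101001010 = 7498
0x1268 = 1001001101000
→ | → 1111101101010 = 8042
→ << 2 (mod 2^13) → 1110110101000 = 7592
→ << 1 (mod 2^13) → 1101101010000 = 6992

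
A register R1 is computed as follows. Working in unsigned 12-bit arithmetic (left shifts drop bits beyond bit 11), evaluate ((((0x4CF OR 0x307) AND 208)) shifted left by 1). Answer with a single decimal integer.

384

0x4CF = 010011001111
0x307 = 001100000111
→ OR → 011111001111 = 1999
208 = 000011010000
→ AND → 000011000000 = 192
→ shifted left by 1 (mod 2^12) → 000110000000 = 384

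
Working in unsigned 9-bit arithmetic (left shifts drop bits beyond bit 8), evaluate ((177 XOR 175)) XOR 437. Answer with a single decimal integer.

427

177 = 010110001
175 = 010101111
→ XOR → 000011110 = 30
437 = 110110101
→ XOR → 110101011 = 427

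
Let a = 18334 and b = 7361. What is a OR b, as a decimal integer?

24543

18334 = 100011110011110
7361 = 001110011000001
 OR → 101111111011111 = 24543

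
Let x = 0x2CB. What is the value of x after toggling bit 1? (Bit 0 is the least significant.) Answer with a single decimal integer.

713

x = 1011001011
bit 1 is currently 1; toggle it via x ^ (1 << 1) = x ^ 2
→ 1011001001 = 713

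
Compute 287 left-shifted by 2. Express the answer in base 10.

287 = 00100011111
shift left by 2 → 10001111100 = 1148
(equivalently, 287 × 2^2 = 287 × 4)

1148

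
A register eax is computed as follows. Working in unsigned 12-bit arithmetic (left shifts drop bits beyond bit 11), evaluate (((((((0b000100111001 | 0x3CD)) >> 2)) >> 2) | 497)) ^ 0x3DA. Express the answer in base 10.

549

0b000100111001 = 000100111001
0x3CD = 001111001101
→ | → 001111111101 = 1021
→ >> 2 → 000011111111 = 255
→ >> 2 → 000000111111 = 63
497 = 000111110001
→ | → 000111111111 = 511
0x3DA = 001111011010
→ ^ → 001000100101 = 549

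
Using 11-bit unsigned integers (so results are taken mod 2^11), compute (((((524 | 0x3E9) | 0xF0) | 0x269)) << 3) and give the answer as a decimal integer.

2024

524 = 01000001100
0x3E9 = 01111101001
→ | → 01111101101 = 1005
0xF0 = 00011110000
→ | → 01111111101 = 1021
0x269 = 01001101001
→ | → 01111111101 = 1021
→ << 3 (mod 2^11) → 11111101000 = 2024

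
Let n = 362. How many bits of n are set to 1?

5

362 = 101101010
Count the 1s: 1 + 1 + 1 + 1 + 1 = 5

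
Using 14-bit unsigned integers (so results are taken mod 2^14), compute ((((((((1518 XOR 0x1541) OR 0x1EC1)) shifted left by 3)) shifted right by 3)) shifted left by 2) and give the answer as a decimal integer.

7100

1518 = 00010111101110
0x1541 = 01010101000001
→ XOR → 01000010101111 = 4271
0x1EC1 = 01111011000001
→ OR → 01111011101111 = 7919
→ shifted left by 3 (mod 2^14) → 11011101111000 = 14200
→ shifted right by 3 → 00011011101111 = 1775
→ shifted left by 2 (mod 2^14) → 01101110111100 = 7100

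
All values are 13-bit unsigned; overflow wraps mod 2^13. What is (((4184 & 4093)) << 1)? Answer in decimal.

176

4184 = 1000001011000
4093 = 0111111111101
→ & → 0000001011000 = 88
→ << 1 (mod 2^13) → 0000010110000 = 176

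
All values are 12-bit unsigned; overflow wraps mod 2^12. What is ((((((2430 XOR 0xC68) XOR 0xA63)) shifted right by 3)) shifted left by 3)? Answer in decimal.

3952

2430 = 100101111110
0xC68 = 110001101000
→ XOR → 010100010110 = 1302
0xA63 = 101001100011
→ XOR → 111101110101 = 3957
→ shifted right by 3 → 000111101110 = 494
→ shifted left by 3 (mod 2^12) → 111101110000 = 3952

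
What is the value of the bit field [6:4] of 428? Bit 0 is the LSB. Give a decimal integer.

2

v = 00110101100
Shift right by 4: 0011010
Mask low 3 bits: 010 = 2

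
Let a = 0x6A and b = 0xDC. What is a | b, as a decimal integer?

254

0x6A = 01101010
0xDC = 11011100
 OR → 11111110 = 254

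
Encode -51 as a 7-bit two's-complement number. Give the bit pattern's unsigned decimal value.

77

51 in 7 bits: 0110011
Invert: 1001100
Add 1:  1001101 = 77
(Check: 2^7 - 51 = 128 - 51 = 77.)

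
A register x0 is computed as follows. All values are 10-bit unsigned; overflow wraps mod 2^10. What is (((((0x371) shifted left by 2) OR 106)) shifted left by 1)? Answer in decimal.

988

0x371 = 1101110001
→ shifted left by 2 (mod 2^10) → 0111000100 = 452
106 = 0001101010
→ OR → 0111101110 = 494
→ shifted left by 1 (mod 2^10) → 1111011100 = 988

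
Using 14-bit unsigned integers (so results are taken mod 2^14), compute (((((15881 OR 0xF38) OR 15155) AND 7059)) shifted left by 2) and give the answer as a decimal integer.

15881 = 11111000001001
0xF38 = 00111100111000
→ OR → 11111100111001 = 16185
15155 = 11101100110011
→ OR → 11111100111011 = 16187
7059 = 01101110010011
→ AND → 01101100010011 = 6931
→ shifted left by 2 (mod 2^14) → 10110001001100 = 11340

11340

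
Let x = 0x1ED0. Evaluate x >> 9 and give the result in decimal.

0x1ED0 = 1111011010000
shift right by 9 → 0000000001111 = 15
(equivalently, floor(7888 / 512))

15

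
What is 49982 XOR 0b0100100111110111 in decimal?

49982 = 1100001100111110
b = 0100100111110111
XOR → 1000101011001001 = 35529

35529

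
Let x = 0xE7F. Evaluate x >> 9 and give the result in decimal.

0xE7F = 111001111111
shift right by 9 → 000000000111 = 7
(equivalently, floor(3711 / 512))

7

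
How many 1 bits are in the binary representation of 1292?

1292 = 10100001100
Count the 1s: 1 + 1 + 1 + 1 = 4

4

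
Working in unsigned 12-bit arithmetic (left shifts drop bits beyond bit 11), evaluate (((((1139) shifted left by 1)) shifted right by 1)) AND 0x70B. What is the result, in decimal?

1027

1139 = 010001110011
→ shifted left by 1 (mod 2^12) → 100011100110 = 2278
→ shifted right by 1 → 010001110011 = 1139
0x70B = 011100001011
→ AND → 010000000011 = 1027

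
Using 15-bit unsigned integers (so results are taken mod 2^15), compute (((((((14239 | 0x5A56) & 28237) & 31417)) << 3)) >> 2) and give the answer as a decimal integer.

5138

14239 = 011011110011111
0x5A56 = 101101001010110
→ | → 111111111011111 = 32735
28237 = 110111001001101
→ & → 110111001001101 = 28237
31417 = 111101010111001
→ & → 110101000001001 = 27145
→ << 3 (mod 2^15) → 101000001001000 = 20552
→ >> 2 → 001010000010010 = 5138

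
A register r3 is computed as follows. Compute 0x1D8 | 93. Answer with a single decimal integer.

477

0x1D8 = 111011000
93 = 001011101
 OR → 111011101 = 477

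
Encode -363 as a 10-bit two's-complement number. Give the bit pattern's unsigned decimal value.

661

363 in 10 bits: 0101101011
Invert: 1010010100
Add 1:  1010010101 = 661
(Check: 2^10 - 363 = 1024 - 363 = 661.)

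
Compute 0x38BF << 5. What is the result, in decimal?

464864

0x38BF = 0000011100010111111
shift left by 5 → 1110001011111100000 = 464864
(equivalently, 14527 × 2^5 = 14527 × 32)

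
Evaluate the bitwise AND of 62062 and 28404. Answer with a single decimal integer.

62062 = 1111001001101110
28404 = 0110111011110100
AND → 0110001001100100 = 25188

25188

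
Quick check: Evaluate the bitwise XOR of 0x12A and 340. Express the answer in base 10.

0x12A = 100101010
340 = 101010100
XOR → 001111110 = 126

126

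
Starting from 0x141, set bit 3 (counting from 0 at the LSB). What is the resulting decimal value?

329

x = 101000001
bit 3 is currently 0; set it via x | (1 << 3) = x | 8
→ 101001001 = 329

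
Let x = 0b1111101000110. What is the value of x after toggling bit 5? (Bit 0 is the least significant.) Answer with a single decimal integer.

8038

x = 1111101000110
bit 5 is currently 0; toggle it via x ^ (1 << 5) = x ^ 32
→ 1111101100110 = 8038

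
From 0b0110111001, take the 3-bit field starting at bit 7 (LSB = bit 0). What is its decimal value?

3

v = 0110111001
Shift right by 7: 011
Mask low 3 bits: 011 = 3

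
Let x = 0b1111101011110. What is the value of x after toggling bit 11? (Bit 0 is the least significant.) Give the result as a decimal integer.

x = 1111101011110
bit 11 is currently 1; toggle it via x ^ (1 << 11) = x ^ 2048
→ 1011101011110 = 5982

5982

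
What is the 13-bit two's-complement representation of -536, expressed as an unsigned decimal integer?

7656

536 in 13 bits: 0001000011000
Invert: 1110111100111
Add 1:  1110111101000 = 7656
(Check: 2^13 - 536 = 8192 - 536 = 7656.)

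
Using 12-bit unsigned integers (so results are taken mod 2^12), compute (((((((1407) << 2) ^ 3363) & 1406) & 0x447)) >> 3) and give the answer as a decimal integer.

1407 = 010101111111
→ << 2 (mod 2^12) → 010111111100 = 1532
3363 = 110100100011
→ ^ → 100011011111 = 2271
1406 = 010101111110
→ & → 000001011110 = 94
0x447 = 010001000111
→ & → 000001000110 = 70
→ >> 3 → 000000001000 = 8

8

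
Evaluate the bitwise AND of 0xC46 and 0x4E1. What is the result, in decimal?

0xC46 = 110001000110
0x4E1 = 010011100001
AND → 010001000000 = 1088

1088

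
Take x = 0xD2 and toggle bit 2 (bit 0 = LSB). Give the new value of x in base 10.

x = 011010010
bit 2 is currently 0; toggle it via x ^ (1 << 2) = x ^ 4
→ 011010110 = 214

214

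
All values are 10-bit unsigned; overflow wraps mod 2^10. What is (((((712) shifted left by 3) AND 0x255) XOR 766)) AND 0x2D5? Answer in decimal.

148

712 = 1011001000
→ shifted left by 3 (mod 2^10) → 1001000000 = 576
0x255 = 1001010101
→ AND → 1001000000 = 576
766 = 1011111110
→ XOR → 0010111110 = 190
0x2D5 = 1011010101
→ AND → 0010010100 = 148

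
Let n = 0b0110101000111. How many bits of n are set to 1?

7

n = 110101000111
Count the 1s: 1 + 1 + 1 + 1 + 1 + 1 + 1 = 7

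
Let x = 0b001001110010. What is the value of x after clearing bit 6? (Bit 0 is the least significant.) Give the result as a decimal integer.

562

x = 001001110010
bit 6 is currently 1; clear it via x & ~(1 << 6) = x & ~64
→ 001000110010 = 562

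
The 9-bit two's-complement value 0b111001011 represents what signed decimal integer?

pattern = 111001011 (MSB is 1 ⇒ negative)
Invert: 000110100, add 1 → 000110101 = 53, so the value is -53.
(Equivalently: 459 - 2^9 = 459 - 512 = -53.)

-53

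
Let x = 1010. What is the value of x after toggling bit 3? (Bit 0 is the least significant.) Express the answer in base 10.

x = 001111110010
bit 3 is currently 0; toggle it via x ^ (1 << 3) = x ^ 8
→ 001111111010 = 1018

1018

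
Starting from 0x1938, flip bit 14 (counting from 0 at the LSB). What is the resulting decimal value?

x = 001100100111000
bit 14 is currently 0; toggle it via x ^ (1 << 14) = x ^ 16384
→ 101100100111000 = 22840

22840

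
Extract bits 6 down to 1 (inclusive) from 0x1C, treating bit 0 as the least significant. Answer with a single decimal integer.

v = 00011100
Shift right by 1: 0001110
Mask low 6 bits: 001110 = 14

14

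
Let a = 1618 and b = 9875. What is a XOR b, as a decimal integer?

8385

1618 = 00011001010010
9875 = 10011010010011
XOR → 10000011000001 = 8385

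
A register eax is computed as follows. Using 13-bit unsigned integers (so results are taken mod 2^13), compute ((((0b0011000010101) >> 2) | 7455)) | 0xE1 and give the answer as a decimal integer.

0b0011000010101 = 0011000010101
→ >> 2 → 0000110000101 = 389
7455 = 1110100011111
→ | → 1110110011111 = 7583
0xE1 = 0000011100001
→ | → 1110111111111 = 7679

7679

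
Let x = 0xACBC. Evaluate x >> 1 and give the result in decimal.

22110

0xACBC = 1010110010111100
shift right by 1 → 0101011001011110 = 22110
(equivalently, floor(44220 / 2))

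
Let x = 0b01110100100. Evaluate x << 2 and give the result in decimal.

x = 001110100100
shift left by 2 → 111010010000 = 3728
(equivalently, 932 × 2^2 = 932 × 4)

3728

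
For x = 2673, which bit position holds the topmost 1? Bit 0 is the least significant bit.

2673 = 101001110001
The topmost 1 is at position 11 (since 2^11 = 2048 ≤ 2673 < 4096).

11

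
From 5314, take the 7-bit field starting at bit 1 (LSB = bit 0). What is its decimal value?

v = 1010011000010
Shift right by 1: 101001100001
Mask low 7 bits: 1100001 = 97

97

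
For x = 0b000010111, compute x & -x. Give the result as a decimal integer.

1

x = 10111 = 23
-x (two's complement) = …01001
AND   = 00001 = 1
(x & -x isolates the lowest set bit of x.)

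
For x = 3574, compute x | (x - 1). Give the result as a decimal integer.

3575

x = 110111110110 = 3574
x - 1 = 110111110101
OR    = 110111110111 = 3575
(x | (x - 1) sets all bits below the lowest set bit.)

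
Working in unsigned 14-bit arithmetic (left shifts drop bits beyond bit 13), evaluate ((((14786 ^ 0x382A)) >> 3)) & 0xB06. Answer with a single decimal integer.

4

14786 = 11100111000010
0x382A = 11100000101010
→ ^ → 00000111101000 = 488
→ >> 3 → 00000000111101 = 61
0xB06 = 00101100000110
→ & → 00000000000100 = 4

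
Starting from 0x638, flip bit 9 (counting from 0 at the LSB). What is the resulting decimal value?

x = 11000111000
bit 9 is currently 1; toggle it via x ^ (1 << 9) = x ^ 512
→ 10000111000 = 1080

1080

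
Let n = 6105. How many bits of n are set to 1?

9

6105 = 1011111011001
Count the 1s: 1 + 1 + 1 + 1 + 1 + 1 + 1 + 1 + 1 = 9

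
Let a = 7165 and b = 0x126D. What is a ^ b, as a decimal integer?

7165 = 1101111111101
0x126D = 1001001101101
XOR → 0100110010000 = 2448

2448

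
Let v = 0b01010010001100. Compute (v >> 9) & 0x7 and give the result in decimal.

v = 01010010001100
Shift right by 9: 01010
Mask low 3 bits: 010 = 2

2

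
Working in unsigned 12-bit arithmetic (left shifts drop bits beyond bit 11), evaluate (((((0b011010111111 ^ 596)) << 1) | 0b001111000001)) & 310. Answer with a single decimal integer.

278

0b011010111111 = 011010111111
596 = 001001010100
→ ^ → 010011101011 = 1259
→ << 1 (mod 2^12) → 100111010110 = 2518
0b001111000001 = 001111000001
→ | → 101111010111 = 3031
310 = 000100110110
→ & → 000100010110 = 278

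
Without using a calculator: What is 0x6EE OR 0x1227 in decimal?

0x6EE = 0011011101110
0x1227 = 1001000100111
 OR → 1011011101111 = 5871

5871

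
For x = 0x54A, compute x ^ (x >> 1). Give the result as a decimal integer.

x = 10101001010 = 1354
x>>1 = 01010100101
XOR  = 11111101111 = 2031
(x ^ (x >> 1) gives the standard binary-reflected Gray code of x.)

2031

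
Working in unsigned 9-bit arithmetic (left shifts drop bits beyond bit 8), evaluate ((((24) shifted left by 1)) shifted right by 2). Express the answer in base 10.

24 = 000011000
→ shifted left by 1 (mod 2^9) → 000110000 = 48
→ shifted right by 2 → 000001100 = 12

12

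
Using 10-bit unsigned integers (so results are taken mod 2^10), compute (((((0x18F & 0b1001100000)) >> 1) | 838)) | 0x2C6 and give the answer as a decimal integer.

0x18F = 0110001111
0b1001100000 = 1001100000
→ & → 0000000000 = 0
→ >> 1 → 0000000000 = 0
838 = 1101000110
→ | → 1101000110 = 838
0x2C6 = 1011000110
→ | → 1111000110 = 966

966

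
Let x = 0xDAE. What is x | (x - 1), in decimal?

3503

x = 110110101110 = 3502
x - 1 = 110110101101
OR    = 110110101111 = 3503
(x | (x - 1) sets all bits below the lowest set bit.)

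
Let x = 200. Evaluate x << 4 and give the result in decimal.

200 = 000011001000
shift left by 4 → 110010000000 = 3200
(equivalently, 200 × 2^4 = 200 × 16)

3200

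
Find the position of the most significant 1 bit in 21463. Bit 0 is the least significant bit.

14

21463 = 101001111010111
The topmost 1 is at position 14 (since 2^14 = 16384 ≤ 21463 < 32768).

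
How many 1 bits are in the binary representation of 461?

461 = 111001101
Count the 1s: 1 + 1 + 1 + 1 + 1 + 1 = 6

6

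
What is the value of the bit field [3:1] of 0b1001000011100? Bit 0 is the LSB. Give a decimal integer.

6

v = 1001000011100
Shift right by 1: 100100001110
Mask low 3 bits: 110 = 6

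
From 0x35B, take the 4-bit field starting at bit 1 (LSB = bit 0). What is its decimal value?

13

v = 01101011011
Shift right by 1: 0110101101
Mask low 4 bits: 1101 = 13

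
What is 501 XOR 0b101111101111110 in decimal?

501 = 000000111110101
b = 101111101111110
XOR → 101111010001011 = 24203

24203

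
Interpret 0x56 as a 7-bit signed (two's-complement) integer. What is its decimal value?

-42

pattern = 1010110 (MSB is 1 ⇒ negative)
Invert: 0101001, add 1 → 0101010 = 42, so the value is -42.
(Equivalently: 86 - 2^7 = 86 - 128 = -42.)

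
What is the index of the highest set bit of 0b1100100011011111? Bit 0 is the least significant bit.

0b1100100011011111 = 1100100011011111
The topmost 1 is at position 15 (since 2^15 = 32768 ≤ 51423 < 65536).

15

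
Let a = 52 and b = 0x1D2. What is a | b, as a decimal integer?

52 = 000110100
0x1D2 = 111010010
 OR → 111110110 = 502

502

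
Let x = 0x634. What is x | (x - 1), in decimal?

1591

x = 11000110100 = 1588
x - 1 = 11000110011
OR    = 11000110111 = 1591
(x | (x - 1) sets all bits below the lowest set bit.)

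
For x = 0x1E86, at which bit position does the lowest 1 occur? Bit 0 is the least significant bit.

0x1E86 = 1111010000110
Trailing zeros: 1, so the lowest set bit is bit 1 (value 2).

1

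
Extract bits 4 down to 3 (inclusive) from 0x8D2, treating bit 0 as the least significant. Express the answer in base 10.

v = 100011010010
Shift right by 3: 100011010
Mask low 2 bits: 10 = 2

2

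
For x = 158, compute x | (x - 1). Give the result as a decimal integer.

x = 10011110 = 158
x - 1 = 10011101
OR    = 10011111 = 159
(x | (x - 1) sets all bits below the lowest set bit.)

159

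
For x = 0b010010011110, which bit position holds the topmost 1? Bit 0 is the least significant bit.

0b010010011110 = 10010011110
The topmost 1 is at position 10 (since 2^10 = 1024 ≤ 1182 < 2048).

10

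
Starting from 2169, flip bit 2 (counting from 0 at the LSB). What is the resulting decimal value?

2173

x = 100001111001
bit 2 is currently 0; toggle it via x ^ (1 << 2) = x ^ 4
→ 100001111101 = 2173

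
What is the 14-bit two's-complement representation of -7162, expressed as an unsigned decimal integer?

7162 in 14 bits: 01101111111010
Invert: 10010000000101
Add 1:  10010000000110 = 9222
(Check: 2^14 - 7162 = 16384 - 7162 = 9222.)

9222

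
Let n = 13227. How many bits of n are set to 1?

9

13227 = 11001110101011
Count the 1s: 1 + 1 + 1 + 1 + 1 + 1 + 1 + 1 + 1 = 9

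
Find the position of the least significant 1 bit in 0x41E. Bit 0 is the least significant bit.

0x41E = 10000011110
Trailing zeros: 1, so the lowest set bit is bit 1 (value 2).

1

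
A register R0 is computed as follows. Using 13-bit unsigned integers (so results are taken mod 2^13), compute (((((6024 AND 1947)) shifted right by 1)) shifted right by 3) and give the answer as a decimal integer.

6024 = 1011110001000
1947 = 0011110011011
→ AND → 0011110001000 = 1928
→ shifted right by 1 → 0001111000100 = 964
→ shifted right by 3 → 0000001111000 = 120

120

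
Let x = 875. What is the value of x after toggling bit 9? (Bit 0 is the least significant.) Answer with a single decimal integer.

363

x = 1101101011
bit 9 is currently 1; toggle it via x ^ (1 << 9) = x ^ 512
→ 0101101011 = 363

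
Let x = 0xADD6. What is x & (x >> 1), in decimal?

1218

x = 1010110111010110 = 44502
x>>1 = 0101011011101011
AND  = 0000010011000010 = 1218
(x & (x >> 1) has a 1 wherever x has two consecutive 1 bits.)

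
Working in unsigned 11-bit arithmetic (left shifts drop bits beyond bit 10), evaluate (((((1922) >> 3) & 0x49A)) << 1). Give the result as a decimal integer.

288

1922 = 11110000010
→ >> 3 → 00011110000 = 240
0x49A = 10010011010
→ & → 00010010000 = 144
→ << 1 (mod 2^11) → 00100100000 = 288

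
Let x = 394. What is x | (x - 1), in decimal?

x = 110001010 = 394
x - 1 = 110001001
OR    = 110001011 = 395
(x | (x - 1) sets all bits below the lowest set bit.)

395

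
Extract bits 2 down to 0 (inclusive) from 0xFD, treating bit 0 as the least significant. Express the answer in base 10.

5

v = 011111101
Shift right by 0: 011111101
Mask low 3 bits: 101 = 5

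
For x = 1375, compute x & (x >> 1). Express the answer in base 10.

15

x = 10101011111 = 1375
x>>1 = 01010101111
AND  = 00000001111 = 15
(x & (x >> 1) has a 1 wherever x has two consecutive 1 bits.)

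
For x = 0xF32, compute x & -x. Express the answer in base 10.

x = 111100110010 = 3890
-x (two's complement) = …000011001110
AND   = 000000000010 = 2
(x & -x isolates the lowest set bit of x.)

2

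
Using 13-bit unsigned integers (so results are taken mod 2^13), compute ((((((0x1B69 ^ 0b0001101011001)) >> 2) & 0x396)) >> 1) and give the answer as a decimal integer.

258

0x1B69 = 1101101101001
0b0001101011001 = 0001101011001
→ ^ → 1100000110000 = 6192
→ >> 2 → 0011000001100 = 1548
0x396 = 0001110010110
→ & → 0001000000100 = 516
→ >> 1 → 0000100000010 = 258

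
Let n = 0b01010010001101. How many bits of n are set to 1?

n = 1010010001101
Count the 1s: 1 + 1 + 1 + 1 + 1 + 1 = 6

6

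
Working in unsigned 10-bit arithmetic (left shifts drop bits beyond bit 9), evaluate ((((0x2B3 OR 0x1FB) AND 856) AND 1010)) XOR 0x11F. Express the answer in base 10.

0x2B3 = 1010110011
0x1FB = 0111111011
→ OR → 1111111011 = 1019
856 = 1101011000
→ AND → 1101011000 = 856
1010 = 1111110010
→ AND → 1101010000 = 848
0x11F = 0100011111
→ XOR → 1001001111 = 591

591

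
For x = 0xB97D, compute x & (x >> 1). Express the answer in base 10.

6204

x = 1011100101111101 = 47485
x>>1 = 0101110010111110
AND  = 0001100000111100 = 6204
(x & (x >> 1) has a 1 wherever x has two consecutive 1 bits.)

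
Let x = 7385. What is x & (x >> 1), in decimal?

3144

x = 1110011011001 = 7385
x>>1 = 0111001101100
AND  = 0110001001000 = 3144
(x & (x >> 1) has a 1 wherever x has two consecutive 1 bits.)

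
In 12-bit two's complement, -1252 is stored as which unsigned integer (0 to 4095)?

1252 in 12 bits: 010011100100
Invert: 101100011011
Add 1:  101100011100 = 2844
(Check: 2^12 - 1252 = 4096 - 1252 = 2844.)

2844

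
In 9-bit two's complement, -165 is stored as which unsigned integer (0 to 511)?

347

165 in 9 bits: 010100101
Invert: 101011010
Add 1:  101011011 = 347
(Check: 2^9 - 165 = 512 - 165 = 347.)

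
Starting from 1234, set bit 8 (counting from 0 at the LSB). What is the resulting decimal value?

x = 0010011010010
bit 8 is currently 0; set it via x | (1 << 8) = x | 256
→ 0010111010010 = 1490

1490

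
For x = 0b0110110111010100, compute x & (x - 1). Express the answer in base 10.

x = 110110111010100 = 28116
x - 1 = 110110111010011
AND   = 110110111010000 = 28112
(x & (x - 1) clears the lowest set bit of x.)

28112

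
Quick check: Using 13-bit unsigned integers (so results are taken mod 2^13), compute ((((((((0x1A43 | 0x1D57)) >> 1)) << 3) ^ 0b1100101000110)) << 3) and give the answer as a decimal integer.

0x1A43 = 1101001000011
0x1D57 = 1110101010111
→ | → 1111101010111 = 8023
→ >> 1 → 0111110101011 = 4011
→ << 3 (mod 2^13) → 1110101011000 = 7512
0b1100101000110 = 1100101000110
→ ^ → 0010000011110 = 1054
→ << 3 (mod 2^13) → 0000011110000 = 240

240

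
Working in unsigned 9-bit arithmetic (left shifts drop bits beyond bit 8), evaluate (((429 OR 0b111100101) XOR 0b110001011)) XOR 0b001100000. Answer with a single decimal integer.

6

429 = 110101101
0b111100101 = 111100101
→ OR → 111101101 = 493
0b110001011 = 110001011
→ XOR → 001100110 = 102
0b001100000 = 001100000
→ XOR → 000000110 = 6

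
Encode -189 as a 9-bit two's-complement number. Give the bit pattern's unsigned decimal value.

189 in 9 bits: 010111101
Invert: 101000010
Add 1:  101000011 = 323
(Check: 2^9 - 189 = 512 - 189 = 323.)

323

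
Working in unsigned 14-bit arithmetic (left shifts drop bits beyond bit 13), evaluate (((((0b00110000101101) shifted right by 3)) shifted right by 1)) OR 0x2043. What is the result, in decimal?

8387

0b00110000101101 = 00110000101101
→ shifted right by 3 → 00000110000101 = 389
→ shifted right by 1 → 00000011000010 = 194
0x2043 = 10000001000011
→ OR → 10000011000011 = 8387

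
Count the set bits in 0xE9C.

7

0xE9C = 111010011100
Count the 1s: 1 + 1 + 1 + 1 + 1 + 1 + 1 = 7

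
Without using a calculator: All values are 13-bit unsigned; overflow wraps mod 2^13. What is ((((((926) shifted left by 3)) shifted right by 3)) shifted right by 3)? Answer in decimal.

926 = 0001110011110
→ shifted left by 3 (mod 2^13) → 1110011110000 = 7408
→ shifted right by 3 → 0001110011110 = 926
→ shifted right by 3 → 0000001110011 = 115

115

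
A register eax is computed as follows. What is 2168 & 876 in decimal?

104

2168 = 100001111000
876 = 001101101100
AND → 000001101000 = 104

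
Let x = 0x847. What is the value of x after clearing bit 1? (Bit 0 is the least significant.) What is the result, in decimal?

x = 0100001000111
bit 1 is currently 1; clear it via x & ~(1 << 1) = x & ~2
→ 0100001000101 = 2117

2117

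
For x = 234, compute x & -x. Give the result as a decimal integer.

x = 11101010 = 234
-x (two's complement) = …00010110
AND   = 00000010 = 2
(x & -x isolates the lowest set bit of x.)

2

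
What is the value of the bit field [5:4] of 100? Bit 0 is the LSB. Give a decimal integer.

2

v = 001100100
Shift right by 4: 00110
Mask low 2 bits: 10 = 2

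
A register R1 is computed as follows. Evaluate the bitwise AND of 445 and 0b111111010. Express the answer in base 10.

445 = 110111101
b = 111111010
AND → 110111000 = 440

440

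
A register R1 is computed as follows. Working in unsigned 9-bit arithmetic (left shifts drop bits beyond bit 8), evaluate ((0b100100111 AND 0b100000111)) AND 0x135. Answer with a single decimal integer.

261

0b100100111 = 100100111
0b100000111 = 100000111
→ AND → 100000111 = 263
0x135 = 100110101
→ AND → 100000101 = 261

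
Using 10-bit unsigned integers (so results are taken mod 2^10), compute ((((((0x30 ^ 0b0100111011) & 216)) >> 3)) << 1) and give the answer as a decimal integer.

0x30 = 0000110000
0b0100111011 = 0100111011
→ ^ → 0100001011 = 267
216 = 0011011000
→ & → 0000001000 = 8
→ >> 3 → 0000000001 = 1
→ << 1 (mod 2^10) → 0000000010 = 2

2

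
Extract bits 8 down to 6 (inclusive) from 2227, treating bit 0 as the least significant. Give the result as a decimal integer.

2

v = 100010110011
Shift right by 6: 100010
Mask low 3 bits: 010 = 2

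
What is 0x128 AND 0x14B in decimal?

0x128 = 100101000
0x14B = 101001011
AND → 100001000 = 264

264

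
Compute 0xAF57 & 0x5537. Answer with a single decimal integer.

1303

0xAF57 = 1010111101010111
0x5537 = 0101010100110111
AND → 0000010100010111 = 1303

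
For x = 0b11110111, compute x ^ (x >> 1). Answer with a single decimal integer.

x = 11110111 = 247
x>>1 = 01111011
XOR  = 10001100 = 140
(x ^ (x >> 1) gives the standard binary-reflected Gray code of x.)

140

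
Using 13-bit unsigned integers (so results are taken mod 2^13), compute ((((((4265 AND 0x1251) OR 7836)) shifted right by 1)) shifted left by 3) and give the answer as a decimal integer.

4265 = 1000010101001
0x1251 = 1001001010001
→ AND → 1000000000001 = 4097
7836 = 1111010011100
→ OR → 1111010011101 = 7837
→ shifted right by 1 → 0111101001110 = 3918
→ shifted left by 3 (mod 2^13) → 1101001110000 = 6768

6768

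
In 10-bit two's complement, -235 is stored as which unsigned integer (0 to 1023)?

789

235 in 10 bits: 0011101011
Invert: 1100010100
Add 1:  1100010101 = 789
(Check: 2^10 - 235 = 1024 - 235 = 789.)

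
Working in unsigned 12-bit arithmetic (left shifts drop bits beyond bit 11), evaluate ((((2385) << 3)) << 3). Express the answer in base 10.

1088

2385 = 100101010001
→ << 3 (mod 2^12) → 101010001000 = 2696
→ << 3 (mod 2^12) → 010001000000 = 1088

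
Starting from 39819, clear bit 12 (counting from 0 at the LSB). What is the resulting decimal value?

x = 1001101110001011
bit 12 is currently 1; clear it via x & ~(1 << 12) = x & ~4096
→ 1000101110001011 = 35723

35723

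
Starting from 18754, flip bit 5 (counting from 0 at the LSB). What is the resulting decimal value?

18786

x = 100100101000010
bit 5 is currently 0; toggle it via x ^ (1 << 5) = x ^ 32
→ 100100101100010 = 18786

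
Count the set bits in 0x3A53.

0x3A53 = 11101001010011
Count the 1s: 1 + 1 + 1 + 1 + 1 + 1 + 1 + 1 = 8

8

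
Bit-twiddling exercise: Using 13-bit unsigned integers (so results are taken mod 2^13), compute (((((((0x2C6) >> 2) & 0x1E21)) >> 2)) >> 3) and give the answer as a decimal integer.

0x2C6 = 0001011000110
→ >> 2 → 0000010110001 = 177
0x1E21 = 1111000100001
→ & → 0000000100001 = 33
→ >> 2 → 0000000001000 = 8
→ >> 3 → 0000000000001 = 1

1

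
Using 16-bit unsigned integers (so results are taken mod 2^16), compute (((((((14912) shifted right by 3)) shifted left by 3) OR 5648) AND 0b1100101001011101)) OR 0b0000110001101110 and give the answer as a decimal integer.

3710

14912 = 0011101001000000
→ shifted right by 3 → 0000011101001000 = 1864
→ shifted left by 3 (mod 2^16) → 0011101001000000 = 14912
5648 = 0001011000010000
→ OR → 0011111001010000 = 15952
0b1100101001011101 = 1100101001011101
→ AND → 0000101001010000 = 2640
0b0000110001101110 = 0000110001101110
→ OR → 0000111001111110 = 3710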